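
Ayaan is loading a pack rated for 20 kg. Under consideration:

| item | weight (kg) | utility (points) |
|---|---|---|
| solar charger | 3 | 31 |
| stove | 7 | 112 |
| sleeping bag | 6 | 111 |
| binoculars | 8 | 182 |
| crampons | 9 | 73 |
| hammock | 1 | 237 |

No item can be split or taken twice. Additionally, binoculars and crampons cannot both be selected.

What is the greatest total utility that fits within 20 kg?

562

Taking the top-ratio items first gives solar charger + sleeping bag + binoculars + hammock for 561 (18 kg).
The 6 kg tied up in sleeping bag is better spent on stove — total rises to 562 (19 kg).
The closest alternative, solar charger + sleeping bag + binoculars + hammock, reaches only 561.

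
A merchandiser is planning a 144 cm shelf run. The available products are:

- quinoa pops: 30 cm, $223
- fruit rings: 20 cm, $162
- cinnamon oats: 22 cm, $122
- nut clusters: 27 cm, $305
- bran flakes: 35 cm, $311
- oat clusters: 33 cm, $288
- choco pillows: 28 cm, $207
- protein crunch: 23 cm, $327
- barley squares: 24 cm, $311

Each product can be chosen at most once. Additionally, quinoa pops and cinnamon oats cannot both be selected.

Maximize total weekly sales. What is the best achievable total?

1542

The ratio ordering already packs tightly: nut clusters + bran flakes + oat clusters + protein crunch + barley squares, 142 cm, 1542.
Runner-up quinoa pops + nut clusters + bran flakes + protein crunch + barley squares tops out at 1477.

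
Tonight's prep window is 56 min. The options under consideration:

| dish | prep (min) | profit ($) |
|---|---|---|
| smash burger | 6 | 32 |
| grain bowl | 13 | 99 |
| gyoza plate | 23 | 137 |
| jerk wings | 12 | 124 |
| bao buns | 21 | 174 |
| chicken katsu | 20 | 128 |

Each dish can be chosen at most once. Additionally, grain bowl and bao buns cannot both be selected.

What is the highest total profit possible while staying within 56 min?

435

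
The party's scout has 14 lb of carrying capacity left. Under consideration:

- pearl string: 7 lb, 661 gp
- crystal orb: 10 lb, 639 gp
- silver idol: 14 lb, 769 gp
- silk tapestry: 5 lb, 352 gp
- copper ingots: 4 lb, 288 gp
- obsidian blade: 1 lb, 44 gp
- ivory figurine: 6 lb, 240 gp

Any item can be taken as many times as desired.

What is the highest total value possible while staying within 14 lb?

1322

Ranking by ratio (value/lb): pearl string 94.43, copper ingots 72.00, silk tapestry 70.40.
The ratio ordering already packs tightly: 2×pearl string, 14 lb, 1322.
No other feasible combination exceeds 1322.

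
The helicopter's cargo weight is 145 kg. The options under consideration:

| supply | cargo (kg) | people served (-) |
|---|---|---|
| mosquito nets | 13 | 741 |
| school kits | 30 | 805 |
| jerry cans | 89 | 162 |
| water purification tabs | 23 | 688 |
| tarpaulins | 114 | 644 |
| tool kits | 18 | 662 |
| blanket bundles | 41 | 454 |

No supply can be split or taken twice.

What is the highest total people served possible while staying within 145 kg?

3350

The ratio ordering already packs tightly: mosquito nets + school kits + water purification tabs + tool kits + blanket bundles, 125 kg, 3350.
Next best is mosquito nets + school kits + water purification tabs + tool kits at 2896 (84 kg) — short by 454.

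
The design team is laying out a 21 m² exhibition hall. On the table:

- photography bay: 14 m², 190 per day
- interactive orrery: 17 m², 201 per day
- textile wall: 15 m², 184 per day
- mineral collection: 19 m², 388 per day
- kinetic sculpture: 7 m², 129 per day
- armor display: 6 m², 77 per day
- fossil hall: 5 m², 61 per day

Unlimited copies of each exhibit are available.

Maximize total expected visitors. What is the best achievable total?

By expected visitors per m²: mineral collection 20.42, kinetic sculpture 18.43, photography bay 13.57, armor display 12.83 lead.
Taking mineral collection: 19 m² used, 388 in expected visitors.

388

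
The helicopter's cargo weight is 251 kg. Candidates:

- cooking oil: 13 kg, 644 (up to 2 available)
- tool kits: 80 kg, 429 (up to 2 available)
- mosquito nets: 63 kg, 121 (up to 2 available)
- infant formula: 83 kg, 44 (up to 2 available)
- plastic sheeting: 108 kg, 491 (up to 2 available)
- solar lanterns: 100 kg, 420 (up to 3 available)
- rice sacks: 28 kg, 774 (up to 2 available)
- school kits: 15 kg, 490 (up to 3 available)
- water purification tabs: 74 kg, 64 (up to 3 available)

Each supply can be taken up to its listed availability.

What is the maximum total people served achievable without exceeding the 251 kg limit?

4797

Filling by ratio: 2×cooking oil + tool kits + 2×rice sacks + 3×school kits for 4735, with 44 kg left unused.
The 80 kg tied up in tool kits is better spent on plastic sheeting — total rises to 4797 (235 kg).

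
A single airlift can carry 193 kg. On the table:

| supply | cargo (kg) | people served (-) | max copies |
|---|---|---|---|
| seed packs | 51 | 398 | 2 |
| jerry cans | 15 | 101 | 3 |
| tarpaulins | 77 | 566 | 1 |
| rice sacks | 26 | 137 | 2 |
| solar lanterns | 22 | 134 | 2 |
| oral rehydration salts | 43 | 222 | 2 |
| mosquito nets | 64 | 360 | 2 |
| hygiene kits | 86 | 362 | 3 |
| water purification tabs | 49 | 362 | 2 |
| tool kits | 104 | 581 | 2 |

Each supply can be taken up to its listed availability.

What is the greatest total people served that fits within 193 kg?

Density check — seed packs 7.80, water purification tabs 7.39, tarpaulins 7.35 are the best per kg.
A density-first pass picks 2×seed packs + 2×jerry cans + water purification tabs — 1360 at 181 kg.
Dropping seed packs and jerry cans frees 66 kg; slotting in tarpaulins (77 kg) lifts the total to 1427 at 192 kg.

1427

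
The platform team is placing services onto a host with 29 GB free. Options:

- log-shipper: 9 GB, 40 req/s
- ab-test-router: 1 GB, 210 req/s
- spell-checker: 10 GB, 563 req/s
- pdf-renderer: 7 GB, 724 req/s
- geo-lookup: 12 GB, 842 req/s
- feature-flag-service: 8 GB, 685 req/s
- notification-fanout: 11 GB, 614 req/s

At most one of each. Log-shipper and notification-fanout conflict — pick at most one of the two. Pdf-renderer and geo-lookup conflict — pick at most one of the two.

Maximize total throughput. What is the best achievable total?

2233

Ranking by ratio (throughput/GB): ab-test-router 210.00, pdf-renderer 103.43, feature-flag-service 85.62.
Ab-test-router + pdf-renderer + feature-flag-service + notification-fanout uses 27 of the 29 GB and totals 2233.
Runner-up ab-test-router + spell-checker + pdf-renderer + feature-flag-service tops out at 2182.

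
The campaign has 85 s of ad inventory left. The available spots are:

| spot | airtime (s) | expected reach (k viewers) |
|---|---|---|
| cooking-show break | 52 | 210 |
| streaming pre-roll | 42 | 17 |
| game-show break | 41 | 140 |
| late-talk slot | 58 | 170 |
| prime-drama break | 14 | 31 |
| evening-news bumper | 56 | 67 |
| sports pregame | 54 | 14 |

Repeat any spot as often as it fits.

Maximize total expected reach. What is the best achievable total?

280

Ranking by ratio (expected reach/s): cooking-show break 4.04, game-show break 3.41, late-talk slot 2.93, prime-drama break 2.21.
Filling by ratio: cooking-show break + 2×prime-drama break for 272, with 5 s left unused.
Replace cooking-show break and 2×prime-drama break with 2×game-show break: the trade gains 8 net, giving 280 at 82 s.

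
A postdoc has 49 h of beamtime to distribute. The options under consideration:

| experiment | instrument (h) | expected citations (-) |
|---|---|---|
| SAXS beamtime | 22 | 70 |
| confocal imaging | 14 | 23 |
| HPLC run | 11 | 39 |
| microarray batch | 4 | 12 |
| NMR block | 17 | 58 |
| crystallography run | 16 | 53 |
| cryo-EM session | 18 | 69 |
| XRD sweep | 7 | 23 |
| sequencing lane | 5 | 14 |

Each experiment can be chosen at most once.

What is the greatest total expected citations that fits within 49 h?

173

Filling by ratio: HPLC run + NMR block + cryo-EM session for 166, with 3 h left unused.
The 17 h tied up in NMR block is better spent on microarray batch + crystallography run — total rises to 173 (49 h).
No other feasible combination exceeds 173.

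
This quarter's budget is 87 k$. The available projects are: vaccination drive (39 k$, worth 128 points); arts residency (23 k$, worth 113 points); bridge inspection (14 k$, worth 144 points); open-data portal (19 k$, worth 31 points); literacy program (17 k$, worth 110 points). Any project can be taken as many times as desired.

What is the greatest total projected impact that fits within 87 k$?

Density check — bridge inspection 10.29, literacy program 6.47, arts residency 4.91, vaccination drive 3.28 are the best per k$.
6×bridge inspection uses 84 of the 87 k$ and totals 864.

864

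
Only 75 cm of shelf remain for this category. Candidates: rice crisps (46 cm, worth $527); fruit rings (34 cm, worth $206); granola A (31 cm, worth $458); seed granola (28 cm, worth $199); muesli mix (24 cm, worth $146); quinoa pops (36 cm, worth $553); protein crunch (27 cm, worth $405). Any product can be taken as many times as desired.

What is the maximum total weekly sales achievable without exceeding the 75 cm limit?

1106

Best packing: 2×quinoa pops — 72 cm, 1106 total.
Nothing else within 75 cm beats 1106.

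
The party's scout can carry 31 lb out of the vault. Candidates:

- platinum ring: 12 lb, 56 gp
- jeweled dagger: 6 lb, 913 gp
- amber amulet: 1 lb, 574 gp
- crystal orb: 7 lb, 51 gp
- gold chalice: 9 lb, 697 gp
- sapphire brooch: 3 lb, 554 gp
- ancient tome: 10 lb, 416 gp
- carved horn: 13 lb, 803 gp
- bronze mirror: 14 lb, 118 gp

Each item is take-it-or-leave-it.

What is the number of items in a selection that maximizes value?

Optimal total is 3154.
For example jeweled dagger + amber amulet + gold chalice + sapphire brooch + ancient tome achieves it, using 29 lb.
Every optimal selection uses 5 items.

5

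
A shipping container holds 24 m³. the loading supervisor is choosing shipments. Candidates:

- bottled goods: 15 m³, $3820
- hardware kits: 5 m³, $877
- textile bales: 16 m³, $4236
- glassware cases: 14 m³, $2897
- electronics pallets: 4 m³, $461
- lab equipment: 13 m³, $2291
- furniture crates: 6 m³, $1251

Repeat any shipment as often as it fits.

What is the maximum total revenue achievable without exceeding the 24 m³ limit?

5487

The ratio ordering already packs tightly: textile bales + furniture crates, 22 m³, 5487.
The spare 2 m³ is too small for any remaining shipment, and no exchange beats 5487.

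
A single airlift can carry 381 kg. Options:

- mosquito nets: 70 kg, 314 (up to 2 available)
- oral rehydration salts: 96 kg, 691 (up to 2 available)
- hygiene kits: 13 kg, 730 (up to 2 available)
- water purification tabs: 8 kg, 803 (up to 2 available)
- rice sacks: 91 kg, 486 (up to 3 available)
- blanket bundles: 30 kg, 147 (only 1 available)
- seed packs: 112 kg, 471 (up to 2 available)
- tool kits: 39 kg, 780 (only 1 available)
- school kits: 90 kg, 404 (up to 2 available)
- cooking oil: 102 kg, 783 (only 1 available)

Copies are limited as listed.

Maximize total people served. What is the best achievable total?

Best packing: 2×oral rehydration salts + 2×hygiene kits + 2×water purification tabs + tool kits + cooking oil — 375 kg, 6011 total.
Nothing else within 381 kg beats 6011.

6011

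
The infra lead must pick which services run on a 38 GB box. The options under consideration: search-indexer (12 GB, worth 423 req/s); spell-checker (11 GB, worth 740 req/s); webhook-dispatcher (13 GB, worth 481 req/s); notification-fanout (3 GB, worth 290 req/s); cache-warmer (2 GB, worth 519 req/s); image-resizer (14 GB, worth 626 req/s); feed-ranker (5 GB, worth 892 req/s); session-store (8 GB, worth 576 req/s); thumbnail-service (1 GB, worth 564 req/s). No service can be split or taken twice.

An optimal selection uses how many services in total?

The maximum throughput within 38 GB is 3631.
One optimal bundle: spell-checker + notification-fanout + cache-warmer + image-resizer + feed-ranker + thumbnail-service (36 GB).
All optima have 6 services.

6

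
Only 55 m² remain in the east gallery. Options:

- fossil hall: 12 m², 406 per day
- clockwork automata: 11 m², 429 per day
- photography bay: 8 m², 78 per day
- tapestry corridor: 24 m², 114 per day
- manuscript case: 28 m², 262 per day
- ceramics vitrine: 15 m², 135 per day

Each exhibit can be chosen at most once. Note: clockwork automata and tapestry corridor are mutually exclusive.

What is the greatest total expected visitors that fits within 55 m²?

Ranking by ratio (expected visitors/m²): clockwork automata 39.00, fossil hall 33.83, photography bay 9.75.
Greedy by ratio would take fossil hall + clockwork automata + photography bay + ceramics vitrine: 46 m² used, total 1048.
Dropping photography bay and ceramics vitrine frees 23 m²; slotting in manuscript case (28 m²) lifts the total to 1097 at 51 m².
An exhaustive check of the 64 subsets confirms 1097.

1097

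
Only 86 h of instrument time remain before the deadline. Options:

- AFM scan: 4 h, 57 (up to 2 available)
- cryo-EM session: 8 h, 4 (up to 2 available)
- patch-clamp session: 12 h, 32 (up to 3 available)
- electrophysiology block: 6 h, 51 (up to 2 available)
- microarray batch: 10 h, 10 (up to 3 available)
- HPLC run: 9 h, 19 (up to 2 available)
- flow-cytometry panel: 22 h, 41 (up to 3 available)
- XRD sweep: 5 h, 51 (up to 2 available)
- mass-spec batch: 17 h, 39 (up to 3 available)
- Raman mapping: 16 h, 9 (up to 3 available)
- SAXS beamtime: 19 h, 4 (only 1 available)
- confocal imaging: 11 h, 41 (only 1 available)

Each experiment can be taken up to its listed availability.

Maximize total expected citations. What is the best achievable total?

474

Ranking by ratio (expected citations/h): AFM scan 14.25, XRD sweep 10.20, electrophysiology block 8.50.
Taking 2×AFM scan + 3×patch-clamp session + 2×electrophysiology block + HPLC run + 2×XRD sweep + confocal imaging: 86 h used, 474 in expected citations.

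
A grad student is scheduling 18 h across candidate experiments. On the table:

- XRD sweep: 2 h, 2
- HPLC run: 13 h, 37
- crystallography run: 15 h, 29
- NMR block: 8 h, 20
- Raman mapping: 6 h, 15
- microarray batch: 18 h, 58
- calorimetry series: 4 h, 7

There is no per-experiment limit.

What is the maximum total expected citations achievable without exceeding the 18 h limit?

Taking microarray batch: 18 h used, 58 in expected citations.
Nothing else within 18 h beats 58.

58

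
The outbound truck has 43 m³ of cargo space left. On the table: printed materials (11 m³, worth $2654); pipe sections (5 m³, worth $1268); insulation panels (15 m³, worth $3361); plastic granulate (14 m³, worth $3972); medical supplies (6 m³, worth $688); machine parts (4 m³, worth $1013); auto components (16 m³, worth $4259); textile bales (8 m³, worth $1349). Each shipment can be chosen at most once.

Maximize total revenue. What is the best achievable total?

A density-first pass picks pipe sections + plastic granulate + machine parts + auto components — 10512 at 39 m³.
Replace pipe sections and machine parts with printed materials: the trade gains 373 net, giving 10885 at 41 m³.
Runner-up pipe sections + plastic granulate + auto components + textile bales tops out at 10848.

10885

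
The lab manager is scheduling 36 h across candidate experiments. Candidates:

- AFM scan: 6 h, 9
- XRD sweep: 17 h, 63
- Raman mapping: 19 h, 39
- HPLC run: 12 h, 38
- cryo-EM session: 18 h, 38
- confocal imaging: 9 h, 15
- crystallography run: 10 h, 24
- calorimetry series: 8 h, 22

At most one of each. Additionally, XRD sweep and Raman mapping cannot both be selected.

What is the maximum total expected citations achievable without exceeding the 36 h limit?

110

The ratio ordering already packs tightly: AFM scan + XRD sweep + HPLC run, 35 h, 110.
Runner-up XRD sweep + crystallography run + calorimetry series tops out at 109.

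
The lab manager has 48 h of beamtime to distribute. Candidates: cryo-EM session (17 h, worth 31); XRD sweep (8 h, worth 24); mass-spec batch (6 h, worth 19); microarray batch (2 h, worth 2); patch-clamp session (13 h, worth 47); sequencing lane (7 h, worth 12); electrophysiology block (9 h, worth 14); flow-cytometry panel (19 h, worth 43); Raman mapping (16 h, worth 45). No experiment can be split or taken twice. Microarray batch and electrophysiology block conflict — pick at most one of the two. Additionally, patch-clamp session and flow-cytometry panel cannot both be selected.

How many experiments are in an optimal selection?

5

Optimal total is 137.
XRD sweep + mass-spec batch + microarray batch + patch-clamp session + Raman mapping hits 137 at 45 h.
Any selection reaching 137 contains exactly 5 experiments.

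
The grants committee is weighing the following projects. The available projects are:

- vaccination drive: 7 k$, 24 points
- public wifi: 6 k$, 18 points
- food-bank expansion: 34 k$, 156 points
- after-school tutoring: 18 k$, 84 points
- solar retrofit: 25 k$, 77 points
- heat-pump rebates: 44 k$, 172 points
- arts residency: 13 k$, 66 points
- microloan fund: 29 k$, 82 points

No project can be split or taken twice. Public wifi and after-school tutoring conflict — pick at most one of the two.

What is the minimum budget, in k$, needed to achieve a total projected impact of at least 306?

65

Minimise k$ subject to total projected impact ≥ 306.
Taking food-bank expansion + after-school tutoring + arts residency gives 306 (≥ 306) for 65 k$.
No combination under 65 k$ hits 306.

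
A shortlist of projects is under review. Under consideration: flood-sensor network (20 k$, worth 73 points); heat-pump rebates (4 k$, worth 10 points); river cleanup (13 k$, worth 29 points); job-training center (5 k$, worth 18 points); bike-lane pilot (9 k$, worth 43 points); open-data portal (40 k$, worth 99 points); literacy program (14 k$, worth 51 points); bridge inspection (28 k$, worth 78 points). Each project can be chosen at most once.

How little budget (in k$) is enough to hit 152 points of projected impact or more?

Look for the lowest-budget combination reaching 152.
Taking flood-sensor network + heat-pump rebates + job-training center + literacy program gives 152 (≥ 152) for 43 k$.
Below 43 k$ the best achievable stays under 152.

43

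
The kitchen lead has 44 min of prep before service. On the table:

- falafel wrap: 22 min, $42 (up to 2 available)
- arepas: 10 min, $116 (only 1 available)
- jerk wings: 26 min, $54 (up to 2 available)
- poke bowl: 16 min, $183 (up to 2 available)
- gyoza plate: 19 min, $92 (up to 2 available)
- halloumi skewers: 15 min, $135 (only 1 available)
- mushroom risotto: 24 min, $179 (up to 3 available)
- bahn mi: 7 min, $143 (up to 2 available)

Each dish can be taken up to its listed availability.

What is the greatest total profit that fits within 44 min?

By profit per min: bahn mi 20.43, arepas 11.60, poke bowl 11.44, halloumi skewers 9.00 lead.
Arepas + poke bowl + 2×bahn mi uses 40 of the 44 min and totals 585.
No other feasible combination exceeds 585.

585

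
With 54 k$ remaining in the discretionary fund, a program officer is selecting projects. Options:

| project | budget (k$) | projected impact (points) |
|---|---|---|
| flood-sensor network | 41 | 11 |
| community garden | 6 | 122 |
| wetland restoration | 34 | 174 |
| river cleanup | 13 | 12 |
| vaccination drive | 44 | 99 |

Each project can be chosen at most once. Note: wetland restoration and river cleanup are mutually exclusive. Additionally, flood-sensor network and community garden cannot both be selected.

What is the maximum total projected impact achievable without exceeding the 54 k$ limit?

Taking community garden + wetland restoration: 40 k$ used, 296 in projected impact.

296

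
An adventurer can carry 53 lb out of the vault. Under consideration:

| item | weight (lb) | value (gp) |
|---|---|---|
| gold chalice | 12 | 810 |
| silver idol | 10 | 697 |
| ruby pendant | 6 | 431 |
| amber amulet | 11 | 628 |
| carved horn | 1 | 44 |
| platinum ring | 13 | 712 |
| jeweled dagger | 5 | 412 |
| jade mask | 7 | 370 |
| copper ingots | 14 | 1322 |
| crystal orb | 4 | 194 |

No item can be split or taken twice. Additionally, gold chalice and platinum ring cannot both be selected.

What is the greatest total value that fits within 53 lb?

Density check — copper ingots 94.43, jeweled dagger 82.40, ruby pendant 71.83 are the best per lb.
The ratio heuristic lands on gold chalice + silver idol + ruby pendant + carved horn + jeweled dagger + copper ingots + crystal orb (3910) but leaves 1 lb idle.
The 10 lb tied up in ruby pendant and crystal orb is better spent on amber amulet — total rises to 3913 (53 lb).

3913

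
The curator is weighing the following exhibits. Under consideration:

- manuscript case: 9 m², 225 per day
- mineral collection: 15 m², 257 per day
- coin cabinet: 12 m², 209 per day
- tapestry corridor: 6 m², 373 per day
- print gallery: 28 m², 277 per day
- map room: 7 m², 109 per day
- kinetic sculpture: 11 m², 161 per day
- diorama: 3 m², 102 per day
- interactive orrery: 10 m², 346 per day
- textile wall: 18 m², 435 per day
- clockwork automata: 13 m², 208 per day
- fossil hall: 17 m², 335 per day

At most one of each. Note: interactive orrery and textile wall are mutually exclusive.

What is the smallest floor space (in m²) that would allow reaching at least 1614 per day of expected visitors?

60

Look for the lowest-floor combination reaching 1614.
Taking manuscript case + mineral collection + tapestry corridor + diorama + interactive orrery + fossil hall gives 1638 (≥ 1614) for 60 m².
No combination under 60 m² hits 1614.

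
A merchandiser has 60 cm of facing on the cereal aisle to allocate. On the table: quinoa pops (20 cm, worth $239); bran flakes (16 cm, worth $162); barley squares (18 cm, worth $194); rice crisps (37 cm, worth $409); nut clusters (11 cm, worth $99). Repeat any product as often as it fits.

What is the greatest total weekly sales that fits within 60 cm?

Ranking by ratio (weekly sales/cm): quinoa pops 11.95, rice crisps 11.05, barley squares 10.78, bran flakes 10.12.
The ratio ordering already packs tightly: 3×quinoa pops, 60 cm, 717.

717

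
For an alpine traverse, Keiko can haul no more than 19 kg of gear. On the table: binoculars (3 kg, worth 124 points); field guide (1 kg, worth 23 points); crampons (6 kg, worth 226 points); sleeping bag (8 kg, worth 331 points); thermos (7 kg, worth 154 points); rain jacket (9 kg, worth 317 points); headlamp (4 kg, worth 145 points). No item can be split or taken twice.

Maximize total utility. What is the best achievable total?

725

Taking the top-ratio items first gives binoculars + field guide + crampons + sleeping bag for 704 (18 kg).
Dropping binoculars frees 3 kg; slotting in headlamp (4 kg) lifts the total to 725 at 19 kg.
The closest alternative, binoculars + field guide + crampons + sleeping bag, reaches only 704.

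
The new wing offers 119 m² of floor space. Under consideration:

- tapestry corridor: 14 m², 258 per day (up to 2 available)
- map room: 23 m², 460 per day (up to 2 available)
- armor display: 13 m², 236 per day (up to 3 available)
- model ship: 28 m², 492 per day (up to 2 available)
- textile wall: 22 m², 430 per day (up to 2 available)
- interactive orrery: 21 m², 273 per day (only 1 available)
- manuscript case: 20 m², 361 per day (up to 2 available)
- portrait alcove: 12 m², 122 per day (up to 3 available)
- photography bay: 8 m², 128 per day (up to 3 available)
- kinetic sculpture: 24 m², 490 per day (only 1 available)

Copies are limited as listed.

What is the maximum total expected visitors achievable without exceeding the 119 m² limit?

2334

By expected visitors per m²: kinetic sculpture 20.42, map room 20.00, textile wall 19.55, tapestry corridor 18.43 lead.
Filling by ratio: 2×map room + 2×textile wall + kinetic sculpture for 2270, with 5 m² left unused.
The 22 m² tied up in textile wall is better spent on tapestry corridor + armor display — total rises to 2334 (119 m²).
Nothing else within 119 m² beats 2334.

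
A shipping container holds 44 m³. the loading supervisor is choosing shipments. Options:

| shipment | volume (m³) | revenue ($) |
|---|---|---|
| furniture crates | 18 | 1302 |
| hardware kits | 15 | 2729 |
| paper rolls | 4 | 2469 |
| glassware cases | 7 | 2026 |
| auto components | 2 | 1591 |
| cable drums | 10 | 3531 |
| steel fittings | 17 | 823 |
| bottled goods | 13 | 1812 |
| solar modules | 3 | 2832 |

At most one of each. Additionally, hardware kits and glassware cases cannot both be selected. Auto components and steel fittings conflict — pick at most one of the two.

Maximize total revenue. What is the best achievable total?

Best packing: paper rolls + glassware cases + auto components + cable drums + bottled goods + solar modules — 39 m³, 14261 total.

14261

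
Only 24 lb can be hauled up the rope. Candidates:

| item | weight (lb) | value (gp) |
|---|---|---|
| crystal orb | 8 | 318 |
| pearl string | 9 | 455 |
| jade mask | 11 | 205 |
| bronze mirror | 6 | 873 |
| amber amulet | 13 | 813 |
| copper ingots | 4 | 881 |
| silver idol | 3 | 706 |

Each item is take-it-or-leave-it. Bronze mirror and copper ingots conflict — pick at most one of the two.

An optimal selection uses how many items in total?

3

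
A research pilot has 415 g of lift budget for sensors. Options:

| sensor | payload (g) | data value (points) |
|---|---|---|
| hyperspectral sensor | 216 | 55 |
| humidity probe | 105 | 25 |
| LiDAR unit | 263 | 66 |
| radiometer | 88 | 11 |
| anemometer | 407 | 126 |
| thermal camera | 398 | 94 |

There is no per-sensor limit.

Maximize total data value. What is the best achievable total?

Best packing: anemometer — 407 g, 126 total.
Nothing else within 415 g beats 126.

126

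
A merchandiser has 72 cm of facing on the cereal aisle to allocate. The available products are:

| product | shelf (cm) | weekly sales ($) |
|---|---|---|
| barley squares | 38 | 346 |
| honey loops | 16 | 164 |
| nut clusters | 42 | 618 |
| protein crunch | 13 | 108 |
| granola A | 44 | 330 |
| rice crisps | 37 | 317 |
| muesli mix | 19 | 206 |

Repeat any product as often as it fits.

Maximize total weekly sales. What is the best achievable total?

Filling by ratio: nut clusters + muesli mix for 824, with 11 cm left unused.
Replace muesli mix with honey loops + protein crunch: the trade gains 66 net, giving 890 at 71 cm.
That's the maximum — no swap from here does better than 890.

890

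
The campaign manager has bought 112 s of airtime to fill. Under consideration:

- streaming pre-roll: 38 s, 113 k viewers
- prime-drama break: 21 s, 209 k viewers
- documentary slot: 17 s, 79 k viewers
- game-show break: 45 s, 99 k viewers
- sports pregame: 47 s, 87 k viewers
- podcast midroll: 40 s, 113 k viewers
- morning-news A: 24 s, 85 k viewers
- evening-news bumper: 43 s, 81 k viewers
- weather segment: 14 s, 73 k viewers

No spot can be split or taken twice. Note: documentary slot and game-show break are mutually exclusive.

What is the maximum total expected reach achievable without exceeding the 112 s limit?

486

A density-first pass picks prime-drama break + documentary slot + morning-news A + weather segment — 446 at 76 s.
Replace weather segment with streaming pre-roll: the trade gains 40 net, giving 486 at 100 s.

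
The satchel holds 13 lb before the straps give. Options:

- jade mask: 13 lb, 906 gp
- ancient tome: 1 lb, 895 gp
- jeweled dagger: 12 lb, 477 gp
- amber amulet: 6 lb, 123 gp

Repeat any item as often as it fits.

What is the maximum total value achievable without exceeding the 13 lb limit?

11635

13×ancient tome uses 13 of the 13 lb and totals 11635.
Every other selection either busts 13 lb or fails to beat 11635.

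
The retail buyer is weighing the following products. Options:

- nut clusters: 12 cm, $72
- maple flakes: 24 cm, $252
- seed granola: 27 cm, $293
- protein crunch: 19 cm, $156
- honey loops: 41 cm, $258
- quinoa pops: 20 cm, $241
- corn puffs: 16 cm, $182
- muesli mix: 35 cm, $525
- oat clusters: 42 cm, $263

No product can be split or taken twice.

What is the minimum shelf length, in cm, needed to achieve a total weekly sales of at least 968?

78

Need the lightest bundle worth ≥ 968.
seed granola + corn puffs + muesli mix reaches 1000 using 78 cm.
Below 78 cm the best achievable stays under 968.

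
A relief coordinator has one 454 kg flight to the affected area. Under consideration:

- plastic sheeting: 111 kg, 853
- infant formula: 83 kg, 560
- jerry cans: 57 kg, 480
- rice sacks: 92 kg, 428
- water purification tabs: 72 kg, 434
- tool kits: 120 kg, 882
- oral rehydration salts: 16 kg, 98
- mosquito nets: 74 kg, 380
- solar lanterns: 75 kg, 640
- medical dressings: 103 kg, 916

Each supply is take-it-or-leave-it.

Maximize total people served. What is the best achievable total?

3576

Ranking by ratio (people served/kg): medical dressings 8.89, solar lanterns 8.53, jerry cans 8.42, plastic sheeting 7.68.
Filling by ratio: plastic sheeting + infant formula + jerry cans + oral rehydration salts + solar lanterns + medical dressings for 3547, with 9 kg left unused.
The 111 kg tied up in plastic sheeting is better spent on tool kits — total rises to 3576 (454 kg).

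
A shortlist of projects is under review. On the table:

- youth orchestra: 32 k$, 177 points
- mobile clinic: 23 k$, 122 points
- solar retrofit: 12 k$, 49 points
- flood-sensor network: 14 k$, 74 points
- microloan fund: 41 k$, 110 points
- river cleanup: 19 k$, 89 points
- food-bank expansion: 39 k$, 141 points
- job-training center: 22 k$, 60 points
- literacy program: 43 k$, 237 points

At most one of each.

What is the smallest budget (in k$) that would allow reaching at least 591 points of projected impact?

Look for the lowest-budget combination reaching 591.
Taking youth orchestra + mobile clinic + flood-sensor network + literacy program gives 610 (≥ 591) for 112 k$.
Below 112 k$ the best achievable stays under 591.

112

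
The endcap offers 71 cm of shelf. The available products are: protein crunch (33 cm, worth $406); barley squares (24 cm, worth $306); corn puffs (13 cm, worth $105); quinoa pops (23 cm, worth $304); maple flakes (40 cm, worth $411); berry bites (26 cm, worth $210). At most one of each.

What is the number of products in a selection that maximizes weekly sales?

Optimal total is 817.
protein crunch + barley squares + corn puffs hits 817 at 70 cm.
Every optimal selection uses 3 products.

3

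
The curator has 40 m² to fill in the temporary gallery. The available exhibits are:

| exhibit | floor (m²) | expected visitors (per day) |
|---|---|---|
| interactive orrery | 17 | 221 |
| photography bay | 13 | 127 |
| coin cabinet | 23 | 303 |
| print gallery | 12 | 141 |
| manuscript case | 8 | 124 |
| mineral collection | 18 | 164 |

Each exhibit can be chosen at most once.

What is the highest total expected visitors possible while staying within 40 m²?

By expected visitors per m²: manuscript case 15.50, coin cabinet 13.17, interactive orrery 13.00, print gallery 11.75 lead.
Greedy by ratio would take coin cabinet + manuscript case: 31 m² used, total 427.
Dropping manuscript case frees 8 m²; slotting in interactive orrery (17 m²) lifts the total to 524 at 40 m².
Runner-up interactive orrery + print gallery + manuscript case tops out at 486.

524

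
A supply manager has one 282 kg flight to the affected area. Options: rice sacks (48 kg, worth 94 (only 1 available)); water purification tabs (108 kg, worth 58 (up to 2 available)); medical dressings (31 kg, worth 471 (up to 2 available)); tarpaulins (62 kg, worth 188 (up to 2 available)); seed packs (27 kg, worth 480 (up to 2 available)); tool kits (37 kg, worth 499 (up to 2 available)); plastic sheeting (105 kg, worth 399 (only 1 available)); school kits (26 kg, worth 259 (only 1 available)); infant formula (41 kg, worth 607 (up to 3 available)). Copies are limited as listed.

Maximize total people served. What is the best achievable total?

Ranking by ratio (people served/kg): seed packs 17.78, medical dressings 15.19, infant formula 14.80, tool kits 13.49.
Greedy by ratio would take 2×medical dressings + 2×seed packs + tool kits + 3×infant formula: 276 kg used, total 4222.
The 31 kg tied up in medical dressings is better spent on tool kits — total rises to 4250 (282 kg).
That's the maximum — no swap from here does better than 4250.

4250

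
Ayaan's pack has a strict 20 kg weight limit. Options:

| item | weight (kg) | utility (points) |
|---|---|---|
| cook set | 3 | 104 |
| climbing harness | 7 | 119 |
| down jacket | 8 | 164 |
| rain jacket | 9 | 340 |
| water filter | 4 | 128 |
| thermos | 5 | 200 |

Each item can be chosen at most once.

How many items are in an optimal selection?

3

The maximum utility within 20 kg is 668.
One optimal bundle: rain jacket + water filter + thermos (18 kg).
Every optimal selection uses 3 items.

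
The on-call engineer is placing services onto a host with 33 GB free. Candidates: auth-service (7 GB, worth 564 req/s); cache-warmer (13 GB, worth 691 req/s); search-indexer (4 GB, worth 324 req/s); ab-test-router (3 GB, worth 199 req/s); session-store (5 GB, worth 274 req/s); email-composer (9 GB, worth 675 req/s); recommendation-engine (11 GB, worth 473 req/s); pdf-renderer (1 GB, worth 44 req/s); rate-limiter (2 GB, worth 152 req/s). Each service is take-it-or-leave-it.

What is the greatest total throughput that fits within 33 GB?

The ratio heuristic lands on auth-service + search-indexer + ab-test-router + session-store + email-composer + pdf-renderer + rate-limiter (2232) but leaves 2 GB idle.
Reworking the packing: auth-service + cache-warmer + search-indexer + email-composer uses 33 GB and improves the total to 2254.
An exhaustive check of the 512 subsets confirms 2254.

2254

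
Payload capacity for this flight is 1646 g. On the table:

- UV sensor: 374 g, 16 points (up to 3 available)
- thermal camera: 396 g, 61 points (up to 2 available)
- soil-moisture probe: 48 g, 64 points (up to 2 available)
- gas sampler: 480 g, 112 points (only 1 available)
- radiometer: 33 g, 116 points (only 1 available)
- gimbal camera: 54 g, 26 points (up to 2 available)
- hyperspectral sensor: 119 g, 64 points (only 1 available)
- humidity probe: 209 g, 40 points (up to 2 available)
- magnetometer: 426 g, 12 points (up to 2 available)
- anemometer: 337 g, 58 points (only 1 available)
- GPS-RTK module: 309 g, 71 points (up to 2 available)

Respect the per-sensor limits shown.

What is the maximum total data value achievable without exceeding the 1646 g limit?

628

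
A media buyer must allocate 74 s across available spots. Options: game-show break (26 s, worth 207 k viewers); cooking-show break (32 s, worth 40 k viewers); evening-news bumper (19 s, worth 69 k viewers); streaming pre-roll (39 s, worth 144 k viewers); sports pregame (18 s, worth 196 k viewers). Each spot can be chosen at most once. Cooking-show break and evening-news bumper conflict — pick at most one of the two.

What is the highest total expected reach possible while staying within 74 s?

472

By expected reach per s: sports pregame 10.89, game-show break 7.96, streaming pre-roll 3.69 lead.
Taking game-show break + evening-news bumper + sports pregame: 63 s used, 472 in expected reach.
That's the maximum — no feasible swap from here does better than 472.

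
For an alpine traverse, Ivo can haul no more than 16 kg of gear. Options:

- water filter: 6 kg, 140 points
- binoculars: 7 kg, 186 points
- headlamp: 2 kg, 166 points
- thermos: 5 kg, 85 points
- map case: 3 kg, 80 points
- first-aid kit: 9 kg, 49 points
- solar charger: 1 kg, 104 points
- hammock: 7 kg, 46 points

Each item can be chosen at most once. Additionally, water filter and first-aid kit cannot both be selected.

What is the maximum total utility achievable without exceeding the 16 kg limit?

Ranking by ratio (utility/kg): solar charger 104.00, headlamp 83.00, map case 26.67, binoculars 26.57.
The ratio heuristic lands on binoculars + headlamp + map case + solar charger (536) but leaves 3 kg idle.
The 3 kg tied up in map case is better spent on water filter — total rises to 596 (16 kg).
Every other selection either busts 16 kg or breaks a pairing rule or fails to beat 596.

596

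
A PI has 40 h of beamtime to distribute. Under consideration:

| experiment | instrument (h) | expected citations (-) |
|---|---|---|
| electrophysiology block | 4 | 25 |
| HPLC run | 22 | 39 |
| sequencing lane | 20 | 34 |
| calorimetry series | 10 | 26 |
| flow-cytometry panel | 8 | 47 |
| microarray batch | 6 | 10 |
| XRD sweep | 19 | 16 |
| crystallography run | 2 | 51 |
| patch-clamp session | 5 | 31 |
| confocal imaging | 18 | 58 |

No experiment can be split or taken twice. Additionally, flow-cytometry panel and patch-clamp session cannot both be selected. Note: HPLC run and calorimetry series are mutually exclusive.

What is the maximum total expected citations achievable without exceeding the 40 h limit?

191

Density check — crystallography run 25.50, electrophysiology block 6.25, patch-clamp session 6.20, flow-cytometry panel 5.88 are the best per h.
Taking electrophysiology block + flow-cytometry panel + microarray batch + crystallography run + confocal imaging: 38 h used, 191 in expected citations.
Electrophysiology block + calorimetry series + crystallography run + patch-clamp session + confocal imaging matches that 191 at 39 h; no feasible combination exceeds it.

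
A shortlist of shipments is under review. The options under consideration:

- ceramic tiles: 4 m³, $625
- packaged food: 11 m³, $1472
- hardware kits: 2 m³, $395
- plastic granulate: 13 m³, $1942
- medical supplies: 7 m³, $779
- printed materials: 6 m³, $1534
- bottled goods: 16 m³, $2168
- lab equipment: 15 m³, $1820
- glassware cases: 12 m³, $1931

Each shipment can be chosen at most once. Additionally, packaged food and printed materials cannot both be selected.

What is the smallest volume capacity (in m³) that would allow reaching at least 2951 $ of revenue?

Need the lightest bundle worth ≥ 2951.
ceramic tiles + hardware kits + glassware cases: 2951 revenue at 18 m³.
Any bundle with less than 18 m³ falls short of 2951.

18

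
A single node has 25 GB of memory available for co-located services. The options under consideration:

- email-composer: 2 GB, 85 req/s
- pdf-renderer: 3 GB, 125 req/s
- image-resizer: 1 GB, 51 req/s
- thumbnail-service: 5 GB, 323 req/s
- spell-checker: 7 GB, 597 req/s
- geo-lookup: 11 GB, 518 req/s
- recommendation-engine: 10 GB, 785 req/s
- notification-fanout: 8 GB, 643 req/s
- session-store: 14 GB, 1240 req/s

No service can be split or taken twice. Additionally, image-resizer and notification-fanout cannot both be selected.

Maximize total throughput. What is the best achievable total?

2076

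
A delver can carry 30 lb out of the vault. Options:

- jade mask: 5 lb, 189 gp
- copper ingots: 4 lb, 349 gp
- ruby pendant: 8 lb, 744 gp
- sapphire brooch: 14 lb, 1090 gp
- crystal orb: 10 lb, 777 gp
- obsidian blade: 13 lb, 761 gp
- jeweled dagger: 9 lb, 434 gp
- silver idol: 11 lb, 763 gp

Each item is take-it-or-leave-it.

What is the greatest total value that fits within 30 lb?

2284

A density-first pass picks copper ingots + ruby pendant + sapphire brooch — 2183 at 26 lb.
The 18 lb tied up in copper ingots and sapphire brooch is better spent on crystal orb + silver idol — total rises to 2284 (29 lb).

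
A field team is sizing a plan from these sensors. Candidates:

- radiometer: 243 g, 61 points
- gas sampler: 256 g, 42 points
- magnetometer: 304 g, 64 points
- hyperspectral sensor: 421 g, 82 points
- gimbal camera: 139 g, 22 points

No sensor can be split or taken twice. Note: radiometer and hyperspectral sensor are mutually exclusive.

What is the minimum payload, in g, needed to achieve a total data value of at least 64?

Minimise g subject to total data value ≥ 64.
magnetometer: 64 data value at 304 g.
Below 304 g the best achievable stays under 64.

304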